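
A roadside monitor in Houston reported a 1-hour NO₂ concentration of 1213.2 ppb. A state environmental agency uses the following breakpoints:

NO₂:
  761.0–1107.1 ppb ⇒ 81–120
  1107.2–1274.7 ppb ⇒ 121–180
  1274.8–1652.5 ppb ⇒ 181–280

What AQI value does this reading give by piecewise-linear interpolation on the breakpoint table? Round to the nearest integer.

158

NO₂: row 1107.2–1274.7 (AQI 121–180). (180−121)·(1213.2−1107.2)/(1274.7−1107.2) + 121 = 59·106.0/167.5 + 121 ≈ 158.34 → 158.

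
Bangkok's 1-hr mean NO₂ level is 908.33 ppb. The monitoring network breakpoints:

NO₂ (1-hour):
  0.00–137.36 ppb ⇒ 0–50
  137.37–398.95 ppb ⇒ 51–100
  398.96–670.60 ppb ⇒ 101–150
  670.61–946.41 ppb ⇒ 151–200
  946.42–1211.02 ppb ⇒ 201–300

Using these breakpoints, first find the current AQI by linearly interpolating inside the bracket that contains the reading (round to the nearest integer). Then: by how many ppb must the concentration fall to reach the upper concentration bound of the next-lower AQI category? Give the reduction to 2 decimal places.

237.73

NO₂: row 670.61–946.41 (AQI 151–200). (200−151)·(908.33−670.61)/(946.41−670.61) + 151 = 49·237.72/275.80 + 151 ≈ 193.23 → 193.
Current AQI 193 is in the Unhealthy range (151–200). The next-lower category tops out at AQI 150, whose upper concentration bound is 670.60 ppb.
Reduction needed = 908.33 − 670.60 = 237.73 ppb.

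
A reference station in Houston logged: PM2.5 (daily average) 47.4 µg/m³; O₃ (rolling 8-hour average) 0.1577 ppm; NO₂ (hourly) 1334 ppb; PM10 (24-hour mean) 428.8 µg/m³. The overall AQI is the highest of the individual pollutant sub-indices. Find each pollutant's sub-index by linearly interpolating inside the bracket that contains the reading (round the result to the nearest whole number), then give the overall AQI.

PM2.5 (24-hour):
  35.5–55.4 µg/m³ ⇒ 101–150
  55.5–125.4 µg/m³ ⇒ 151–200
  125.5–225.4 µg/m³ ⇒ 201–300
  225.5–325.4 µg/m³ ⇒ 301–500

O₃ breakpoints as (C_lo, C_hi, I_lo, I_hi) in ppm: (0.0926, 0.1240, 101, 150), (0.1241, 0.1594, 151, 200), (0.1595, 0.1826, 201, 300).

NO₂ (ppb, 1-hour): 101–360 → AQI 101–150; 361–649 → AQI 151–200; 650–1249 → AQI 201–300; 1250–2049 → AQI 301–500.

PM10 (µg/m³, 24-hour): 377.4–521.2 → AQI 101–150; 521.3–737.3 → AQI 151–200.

PM2.5: 47.4 lies in 35.5–55.4, so I_lo=101, I_hi=150, C_lo=35.5, C_hi=55.4.
(150−101)/(55.4−35.5) × (47.4−35.5) + 101 = 49/19.9 × 11.9 + 101 ≈ 130.30 → 130.
O₃ 0.1577: bracket 0.1241–0.1594 → index 151–200; slope 49/0.0353, offset 0.0336.
AQI = 151 + 49/0.0353·0.0336 ≈ 197.64 ⇒ 198.
NO₂: row 1250–2049 (AQI 301–500). (500−301)·(1334−1250)/(2049−1250) + 301 = 199·84/799 + 301 ≈ 321.92 → 322.
PM10 428.8: bracket 377.4–521.2 → index 101–150; slope 49/143.8, offset 51.4.
AQI = 101 + 49/143.8·51.4 ≈ 118.51 ⇒ 119.
Sub-indices: PM2.5→130, O₃→198, NO₂→322, PM10→119. Overall AQI = max = 322; dominant pollutant is NO₂.
AQI 322: Hazardous.

322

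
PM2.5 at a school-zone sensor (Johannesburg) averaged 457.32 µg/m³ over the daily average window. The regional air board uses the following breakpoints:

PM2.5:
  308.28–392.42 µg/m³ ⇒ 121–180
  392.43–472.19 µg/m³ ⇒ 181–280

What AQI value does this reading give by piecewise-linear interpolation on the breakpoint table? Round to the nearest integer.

262

PM2.5: row 392.43–472.19 (AQI 181–280). (280−181)·(457.32−392.43)/(472.19−392.43) + 181 = 99·64.89/79.76 + 181 ≈ 261.54 → 262.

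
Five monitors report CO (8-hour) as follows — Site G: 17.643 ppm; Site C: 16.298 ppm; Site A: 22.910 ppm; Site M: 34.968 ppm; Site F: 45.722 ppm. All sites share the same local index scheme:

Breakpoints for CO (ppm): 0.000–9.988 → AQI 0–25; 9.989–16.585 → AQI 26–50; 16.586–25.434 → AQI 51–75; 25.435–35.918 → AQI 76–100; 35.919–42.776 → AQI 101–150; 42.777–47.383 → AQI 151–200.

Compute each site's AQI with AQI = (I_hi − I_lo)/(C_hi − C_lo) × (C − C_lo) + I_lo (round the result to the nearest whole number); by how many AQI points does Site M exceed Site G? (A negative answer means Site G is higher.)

Site G 17.643: bracket 16.586–25.434 → index 51–75; slope 24/8.848, offset 1.057.
AQI = 51 + 24/8.848·1.057 ≈ 53.87 ⇒ 54.
Site C: row 9.989–16.585 (AQI 26–50). (50−26)·(16.298−9.989)/(16.585−9.989) + 26 = 24·6.309/6.596 + 26 ≈ 48.96 → 49.
Site A: row 16.586–25.434 (AQI 51–75). (75−51)·(22.910−16.586)/(25.434−16.586) + 51 = 24·6.324/8.848 + 51 ≈ 68.15 → 68.
Site M: row 25.435–35.918 (AQI 76–100). (100−76)·(34.968−25.435)/(35.918−25.435) + 76 = 24·9.533/10.483 + 76 ≈ 97.83 → 98.
Site F: 45.722 ∈ [42.777, 47.383] ↔ index [151, 200].
151 + (45.722−42.777)·(200−151)/(47.383−42.777) = 151 + 2.945·49/4.606 ≈ 182.33, so AQI = 182.
AQIs: Site G=54, Site C=49, Site A=68, Site M=98, Site F=182. Site M (98) − Site G (54) = 44.

44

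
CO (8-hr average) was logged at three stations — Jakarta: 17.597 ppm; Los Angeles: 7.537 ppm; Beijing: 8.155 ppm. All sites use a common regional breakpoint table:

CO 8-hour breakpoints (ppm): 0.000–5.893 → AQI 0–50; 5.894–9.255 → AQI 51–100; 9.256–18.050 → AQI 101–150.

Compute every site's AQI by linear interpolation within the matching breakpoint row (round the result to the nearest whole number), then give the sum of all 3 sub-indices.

306

Jakarta: row 9.256–18.050 (AQI 101–150). (150−101)·(17.597−9.256)/(18.050−9.256) + 101 = 49·8.341/8.794 + 101 ≈ 147.48 → 147.
Los Angeles: 7.537 lies in 5.894–9.255, so I_lo=51, I_hi=100, C_lo=5.894, C_hi=9.255.
(100−51)/(9.255−5.894) × (7.537−5.894) + 51 = 49/3.361 × 1.643 + 51 ≈ 74.95 → 75.
Beijing: 8.155 ∈ [5.894, 9.255] ↔ index [51, 100].
51 + (8.155−5.894)·(100−51)/(9.255−5.894) = 51 + 2.261·49/3.361 ≈ 83.96, so AQI = 84.
AQIs: Jakarta=147, Los Angeles=75, Beijing=84. Sum = 147 + 75 + 84 = 306.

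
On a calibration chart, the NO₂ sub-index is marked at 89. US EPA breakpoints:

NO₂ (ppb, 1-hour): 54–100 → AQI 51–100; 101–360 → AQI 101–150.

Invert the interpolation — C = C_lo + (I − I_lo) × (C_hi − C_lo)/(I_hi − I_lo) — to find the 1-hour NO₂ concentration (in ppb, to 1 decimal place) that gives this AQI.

AQI 89 lies in the 51–100 band, which corresponds to 54–100 ppb.
C = 54 + (89−51)×(100−54)/(100−51) = 54 + 38×46/49 ≈ 89.673 ppb → 89.7 ppb to 1 dp.

89.7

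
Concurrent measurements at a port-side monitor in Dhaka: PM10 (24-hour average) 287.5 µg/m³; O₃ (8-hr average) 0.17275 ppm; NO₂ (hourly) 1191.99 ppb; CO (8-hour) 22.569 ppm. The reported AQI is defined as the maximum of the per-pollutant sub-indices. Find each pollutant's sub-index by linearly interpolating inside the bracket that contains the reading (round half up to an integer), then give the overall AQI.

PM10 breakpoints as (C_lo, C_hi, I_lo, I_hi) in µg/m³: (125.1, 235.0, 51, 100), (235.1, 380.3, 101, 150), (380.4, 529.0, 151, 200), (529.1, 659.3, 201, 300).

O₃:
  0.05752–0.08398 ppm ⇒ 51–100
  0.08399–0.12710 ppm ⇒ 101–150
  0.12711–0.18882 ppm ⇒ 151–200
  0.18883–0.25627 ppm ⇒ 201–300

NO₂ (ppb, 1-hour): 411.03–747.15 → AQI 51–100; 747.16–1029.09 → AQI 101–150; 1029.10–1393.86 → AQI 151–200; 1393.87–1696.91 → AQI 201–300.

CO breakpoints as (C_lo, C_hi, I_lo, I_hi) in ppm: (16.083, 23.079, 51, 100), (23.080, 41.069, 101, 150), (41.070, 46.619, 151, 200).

PM10: 287.5 lies in 235.1–380.3, so I_lo=101, I_hi=150, C_lo=235.1, C_hi=380.3.
(150−101)/(380.3−235.1) × (287.5−235.1) + 101 = 49/145.2 × 52.4 + 101 ≈ 118.68 → 119.
O₃: row 0.12711–0.18882 (AQI 151–200). (200−151)·(0.17275−0.12711)/(0.18882−0.12711) + 151 = 49·0.04564/0.06171 + 151 ≈ 187.24 → 187.
NO₂: 1191.99 lies in 1029.10–1393.86, so I_lo=151, I_hi=200, C_lo=1029.10, C_hi=1393.86.
(200−151)/(1393.86−1029.10) × (1191.99−1029.10) + 151 = 49/364.76 × 162.89 + 151 ≈ 172.88 → 173.
CO: 22.569 lies in 16.083–23.079, so I_lo=51, I_hi=100, C_lo=16.083, C_hi=23.079.
(100−51)/(23.079−16.083) × (22.569−16.083) + 51 = 49/6.996 × 6.486 + 51 ≈ 96.43 → 96.
Sub-indices: PM10→119, O₃→187, NO₂→173, CO→96. Overall AQI = max = 187; dominant pollutant is O₃.
AQI 187: Unhealthy.

187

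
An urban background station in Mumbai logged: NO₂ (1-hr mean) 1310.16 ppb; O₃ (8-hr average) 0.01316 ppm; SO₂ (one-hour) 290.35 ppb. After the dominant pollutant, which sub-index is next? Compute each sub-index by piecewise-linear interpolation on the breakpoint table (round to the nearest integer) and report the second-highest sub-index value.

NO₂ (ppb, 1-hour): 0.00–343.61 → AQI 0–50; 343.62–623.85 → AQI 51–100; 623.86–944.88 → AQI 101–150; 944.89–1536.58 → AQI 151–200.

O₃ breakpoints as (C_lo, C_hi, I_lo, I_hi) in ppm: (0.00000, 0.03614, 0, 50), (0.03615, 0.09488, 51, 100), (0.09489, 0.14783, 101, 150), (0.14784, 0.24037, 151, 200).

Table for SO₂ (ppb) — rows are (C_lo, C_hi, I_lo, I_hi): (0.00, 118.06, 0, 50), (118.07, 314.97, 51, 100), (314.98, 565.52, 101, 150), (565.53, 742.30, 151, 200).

94

NO₂: 1310.16 lies in 944.89–1536.58, so I_lo=151, I_hi=200, C_lo=944.89, C_hi=1536.58.
(200−151)/(1536.58−944.89) × (1310.16−944.89) + 151 = 49/591.69 × 365.27 + 151 ≈ 181.25 → 181.
O₃: 0.01316 lies in 0.00000–0.03614, so I_lo=0, I_hi=50, C_lo=0.00000, C_hi=0.03614.
(50−0)/(0.03614−0.00000) × (0.01316−0.00000) + 0 = 50/0.03614 × 0.01316 + 0 ≈ 18.21 → 18.
SO₂: 290.35 lies in 118.07–314.97, so I_lo=51, I_hi=100, C_lo=118.07, C_hi=314.97.
(100−51)/(314.97−118.07) × (290.35−118.07) + 51 = 49/196.90 × 172.28 + 51 ≈ 93.87 → 94.
Sub-indices: NO₂→181, O₃→18, SO₂→94. Ranked high→low: 181, 94, 18. Second-highest sub-index = 94.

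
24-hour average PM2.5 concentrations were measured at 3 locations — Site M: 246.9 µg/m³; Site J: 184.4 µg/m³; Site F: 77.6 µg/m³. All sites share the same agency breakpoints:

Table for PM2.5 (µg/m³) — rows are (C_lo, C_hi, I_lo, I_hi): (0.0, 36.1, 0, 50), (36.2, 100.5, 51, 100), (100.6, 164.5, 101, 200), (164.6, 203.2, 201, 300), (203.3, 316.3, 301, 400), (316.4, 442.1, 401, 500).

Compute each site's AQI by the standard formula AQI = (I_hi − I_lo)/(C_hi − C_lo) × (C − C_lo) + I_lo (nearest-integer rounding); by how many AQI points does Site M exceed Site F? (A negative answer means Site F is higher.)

256

Site M 246.9: bracket 203.3–316.3 → index 301–400; slope 99/113.0, offset 43.6.
AQI = 301 + 99/113.0·43.6 ≈ 339.20 ⇒ 339.
Site J: 184.4 lies in 164.6–203.2, so I_lo=201, I_hi=300, C_lo=164.6, C_hi=203.2.
(300−201)/(203.2−164.6) × (184.4−164.6) + 201 = 99/38.6 × 19.8 + 201 ≈ 251.78 → 252.
Site F: 77.6 lies in 36.2–100.5, so I_lo=51, I_hi=100, C_lo=36.2, C_hi=100.5.
(100−51)/(100.5−36.2) × (77.6−36.2) + 51 = 49/64.3 × 41.4 + 51 ≈ 82.55 → 83.
AQIs: Site M=339, Site J=252, Site F=83. Site M (339) − Site F (83) = 256.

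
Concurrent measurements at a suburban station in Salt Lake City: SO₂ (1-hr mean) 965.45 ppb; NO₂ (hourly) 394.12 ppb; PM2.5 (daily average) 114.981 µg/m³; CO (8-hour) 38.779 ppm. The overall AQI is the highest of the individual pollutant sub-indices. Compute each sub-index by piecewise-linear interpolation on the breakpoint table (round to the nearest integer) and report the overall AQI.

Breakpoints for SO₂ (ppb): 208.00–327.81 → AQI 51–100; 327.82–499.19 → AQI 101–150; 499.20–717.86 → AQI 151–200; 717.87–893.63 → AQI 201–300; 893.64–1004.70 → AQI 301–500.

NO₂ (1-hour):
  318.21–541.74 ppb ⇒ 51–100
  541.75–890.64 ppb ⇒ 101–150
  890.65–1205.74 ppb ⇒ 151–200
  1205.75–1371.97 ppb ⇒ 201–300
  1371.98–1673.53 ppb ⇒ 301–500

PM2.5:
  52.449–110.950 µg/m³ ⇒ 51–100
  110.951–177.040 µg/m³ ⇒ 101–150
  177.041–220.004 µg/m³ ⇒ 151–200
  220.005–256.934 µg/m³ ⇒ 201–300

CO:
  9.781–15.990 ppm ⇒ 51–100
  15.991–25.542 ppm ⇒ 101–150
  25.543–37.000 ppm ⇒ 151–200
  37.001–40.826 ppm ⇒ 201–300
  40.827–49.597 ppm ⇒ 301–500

SO₂ 965.45: bracket 893.64–1004.70 → index 301–500; slope 199/111.06, offset 71.81.
AQI = 301 + 199/111.06·71.81 ≈ 429.67 ⇒ 430.
NO₂: 394.12 ∈ [318.21, 541.74] ↔ index [51, 100].
51 + (394.12−318.21)·(100−51)/(541.74−318.21) = 51 + 75.91·49/223.53 ≈ 67.64, so AQI = 68.
PM2.5 114.981: bracket 110.951–177.040 → index 101–150; slope 49/66.089, offset 4.030.
AQI = 101 + 49/66.089·4.030 ≈ 103.99 ⇒ 104.
CO: row 37.001–40.826 (AQI 201–300). (300−201)·(38.779−37.001)/(40.826−37.001) + 201 = 99·1.778/3.825 + 201 ≈ 247.02 → 247.
Sub-indices: SO₂→430, NO₂→68, PM2.5→104, CO→247. Overall AQI = max = 430; dominant pollutant is SO₂.
AQI 430: Hazardous.

430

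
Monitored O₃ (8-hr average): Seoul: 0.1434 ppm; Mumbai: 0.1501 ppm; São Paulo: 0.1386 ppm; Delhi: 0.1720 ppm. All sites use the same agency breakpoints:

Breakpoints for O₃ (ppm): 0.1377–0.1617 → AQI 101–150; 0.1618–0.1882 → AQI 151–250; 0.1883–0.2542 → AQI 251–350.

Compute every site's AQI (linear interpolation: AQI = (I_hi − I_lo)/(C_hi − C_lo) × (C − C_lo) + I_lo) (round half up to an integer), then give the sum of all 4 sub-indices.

Seoul: row 0.1377–0.1617 (AQI 101–150). (150−101)·(0.1434−0.1377)/(0.1617−0.1377) + 101 = 49·0.0057/0.0240 + 101 ≈ 112.64 → 113.
Mumbai 0.1501: bracket 0.1377–0.1617 → index 101–150; slope 49/0.0240, offset 0.0124.
AQI = 101 + 49/0.0240·0.0124 ≈ 126.32 ⇒ 126.
São Paulo: row 0.1377–0.1617 (AQI 101–150). (150−101)·(0.1386−0.1377)/(0.1617−0.1377) + 101 = 49·0.0009/0.0240 + 101 ≈ 102.84 → 103.
Delhi: 0.1720 lies in 0.1618–0.1882, so I_lo=151, I_hi=250, C_lo=0.1618, C_hi=0.1882.
(250−151)/(0.1882−0.1618) × (0.1720−0.1618) + 151 = 99/0.0264 × 0.0102 + 151 ≈ 189.25 → 189.
AQIs: Seoul=113, Mumbai=126, São Paulo=103, Delhi=189. Sum = 113 + 126 + 103 + 189 = 531.

531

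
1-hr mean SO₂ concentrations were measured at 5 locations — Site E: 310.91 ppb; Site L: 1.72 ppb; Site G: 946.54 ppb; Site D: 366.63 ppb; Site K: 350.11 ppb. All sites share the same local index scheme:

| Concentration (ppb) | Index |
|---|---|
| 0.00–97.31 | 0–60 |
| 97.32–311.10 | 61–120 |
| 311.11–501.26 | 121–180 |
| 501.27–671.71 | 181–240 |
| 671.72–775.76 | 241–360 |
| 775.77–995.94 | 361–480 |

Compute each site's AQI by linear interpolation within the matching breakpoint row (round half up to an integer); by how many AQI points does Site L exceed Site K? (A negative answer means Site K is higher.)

-132

Site E: 310.91 ∈ [97.32, 311.10] ↔ index [61, 120].
61 + (310.91−97.32)·(120−61)/(311.10−97.32) = 61 + 213.59·59/213.78 ≈ 119.95, so AQI = 120.
Site L 1.72: bracket 0.00–97.31 → index 0–60; slope 60/97.31, offset 1.72.
AQI = 0 + 60/97.31·1.72 ≈ 1.06 ⇒ 1.
Site G: 946.54 ∈ [775.77, 995.94] ↔ index [361, 480].
361 + (946.54−775.77)·(480−361)/(995.94−775.77) = 361 + 170.77·119/220.17 ≈ 453.30, so AQI = 453.
Site D: row 311.11–501.26 (AQI 121–180). (180−121)·(366.63−311.11)/(501.26−311.11) + 121 = 59·55.52/190.15 + 121 ≈ 138.23 → 138.
Site K: row 311.11–501.26 (AQI 121–180). (180−121)·(350.11−311.11)/(501.26−311.11) + 121 = 59·39.00/190.15 + 121 ≈ 133.10 → 133.
AQIs: Site E=120, Site L=1, Site G=453, Site D=138, Site K=133. Site L (1) − Site K (133) = -132.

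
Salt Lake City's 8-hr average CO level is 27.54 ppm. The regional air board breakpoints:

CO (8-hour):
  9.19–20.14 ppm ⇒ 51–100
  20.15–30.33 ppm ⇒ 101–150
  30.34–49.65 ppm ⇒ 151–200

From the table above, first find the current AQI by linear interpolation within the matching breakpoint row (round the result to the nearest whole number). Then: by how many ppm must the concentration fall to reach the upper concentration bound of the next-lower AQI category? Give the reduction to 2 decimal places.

CO: 27.54 lies in 20.15–30.33, so I_lo=101, I_hi=150, C_lo=20.15, C_hi=30.33.
(150−101)/(30.33−20.15) × (27.54−20.15) + 101 = 49/10.18 × 7.39 + 101 ≈ 136.57 → 137.
Current AQI 137 is in the Unhealthy for Sensitive Groups range (101–150). The next-lower category tops out at AQI 100, whose upper concentration bound is 20.14 ppm.
Reduction needed = 27.54 − 20.14 = 7.40 ppm.

7.40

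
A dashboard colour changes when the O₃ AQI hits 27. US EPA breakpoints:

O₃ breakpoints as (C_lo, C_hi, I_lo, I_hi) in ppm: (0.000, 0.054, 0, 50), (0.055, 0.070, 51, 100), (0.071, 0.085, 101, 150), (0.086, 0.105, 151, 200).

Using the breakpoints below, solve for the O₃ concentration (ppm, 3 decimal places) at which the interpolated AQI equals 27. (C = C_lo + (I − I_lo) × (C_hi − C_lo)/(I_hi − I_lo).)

0.029

AQI 27 lies in the 0–50 band, which corresponds to 0.000–0.054 ppm.
C = 0.000 + (27−0)×(0.054−0.000)/(50−0) = 0.000 + 27×0.054/50 ≈ 0.02916 ppm → 0.029 ppm to 3 dp.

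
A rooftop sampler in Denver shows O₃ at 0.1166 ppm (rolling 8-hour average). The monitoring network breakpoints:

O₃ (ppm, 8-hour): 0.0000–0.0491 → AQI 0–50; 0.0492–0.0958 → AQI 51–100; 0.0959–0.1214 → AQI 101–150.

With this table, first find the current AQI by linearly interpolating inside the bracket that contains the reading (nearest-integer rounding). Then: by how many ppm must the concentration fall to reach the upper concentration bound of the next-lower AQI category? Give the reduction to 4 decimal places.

O₃: 0.1166 ∈ [0.0959, 0.1214] ↔ index [101, 150].
101 + (0.1166−0.0959)·(150−101)/(0.1214−0.0959) = 101 + 0.0207·49/0.0255 ≈ 140.78, so AQI = 141.
Current AQI 141 is in the Unhealthy for Sensitive Groups range (101–150). The next-lower category tops out at AQI 100, whose upper concentration bound is 0.0958 ppm.
Reduction needed = 0.1166 − 0.0958 = 0.0208 ppm.

0.0208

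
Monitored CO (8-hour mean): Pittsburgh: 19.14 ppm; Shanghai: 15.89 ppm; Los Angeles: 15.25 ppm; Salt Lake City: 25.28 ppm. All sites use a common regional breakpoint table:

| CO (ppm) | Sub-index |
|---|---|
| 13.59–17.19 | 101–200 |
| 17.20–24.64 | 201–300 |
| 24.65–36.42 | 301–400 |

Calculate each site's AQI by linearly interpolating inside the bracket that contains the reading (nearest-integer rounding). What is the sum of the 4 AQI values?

844

Pittsburgh: 19.14 lies in 17.20–24.64, so I_lo=201, I_hi=300, C_lo=17.20, C_hi=24.64.
(300−201)/(24.64−17.20) × (19.14−17.20) + 201 = 99/7.44 × 1.94 + 201 ≈ 226.81 → 227.
Shanghai: 15.89 lies in 13.59–17.19, so I_lo=101, I_hi=200, C_lo=13.59, C_hi=17.19.
(200−101)/(17.19−13.59) × (15.89−13.59) + 101 = 99/3.60 × 2.30 + 101 ≈ 164.25 → 164.
Los Angeles: 15.25 lies in 13.59–17.19, so I_lo=101, I_hi=200, C_lo=13.59, C_hi=17.19.
(200−101)/(17.19−13.59) × (15.25−13.59) + 101 = 99/3.60 × 1.66 + 101 ≈ 146.65 → 147.
Salt Lake City: 25.28 ∈ [24.65, 36.42] ↔ index [301, 400].
301 + (25.28−24.65)·(400−301)/(36.42−24.65) = 301 + 0.63·99/11.77 ≈ 306.30, so AQI = 306.
AQIs: Pittsburgh=227, Shanghai=164, Los Angeles=147, Salt Lake City=306. Sum = 227 + 164 + 147 + 306 = 844.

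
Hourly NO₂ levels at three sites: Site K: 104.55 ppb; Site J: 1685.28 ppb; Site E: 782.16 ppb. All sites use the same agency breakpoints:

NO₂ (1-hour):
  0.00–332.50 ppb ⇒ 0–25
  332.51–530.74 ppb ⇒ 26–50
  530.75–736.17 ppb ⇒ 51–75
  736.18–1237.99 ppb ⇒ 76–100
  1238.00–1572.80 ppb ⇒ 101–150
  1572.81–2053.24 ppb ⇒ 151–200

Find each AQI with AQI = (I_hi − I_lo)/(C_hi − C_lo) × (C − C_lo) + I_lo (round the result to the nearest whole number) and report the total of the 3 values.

Site K: 104.55 lies in 0.00–332.50, so I_lo=0, I_hi=25, C_lo=0.00, C_hi=332.50.
(25−0)/(332.50−0.00) × (104.55−0.00) + 0 = 25/332.50 × 104.55 + 0 ≈ 7.86 → 8.
Site J: 1685.28 lies in 1572.81–2053.24, so I_lo=151, I_hi=200, C_lo=1572.81, C_hi=2053.24.
(200−151)/(2053.24−1572.81) × (1685.28−1572.81) + 151 = 49/480.43 × 112.47 + 151 ≈ 162.47 → 162.
Site E: 782.16 ∈ [736.18, 1237.99] ↔ index [76, 100].
76 + (782.16−736.18)·(100−76)/(1237.99−736.18) = 76 + 45.98·24/501.81 ≈ 78.20, so AQI = 78.
AQIs: Site K=8, Site J=162, Site E=78. Sum = 8 + 162 + 78 = 248.

248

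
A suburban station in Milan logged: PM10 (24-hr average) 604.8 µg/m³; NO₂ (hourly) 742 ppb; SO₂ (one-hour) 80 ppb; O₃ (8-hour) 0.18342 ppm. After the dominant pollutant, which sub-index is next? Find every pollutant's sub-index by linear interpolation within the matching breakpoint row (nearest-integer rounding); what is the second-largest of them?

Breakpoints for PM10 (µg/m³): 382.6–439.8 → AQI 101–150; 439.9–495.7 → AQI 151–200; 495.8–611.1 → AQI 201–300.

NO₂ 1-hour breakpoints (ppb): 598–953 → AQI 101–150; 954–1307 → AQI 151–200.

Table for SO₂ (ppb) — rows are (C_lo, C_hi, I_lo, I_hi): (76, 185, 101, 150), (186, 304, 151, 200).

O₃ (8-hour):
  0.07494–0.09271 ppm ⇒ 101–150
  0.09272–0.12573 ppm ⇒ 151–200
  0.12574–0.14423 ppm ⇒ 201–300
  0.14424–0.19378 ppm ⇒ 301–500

295

PM10: 604.8 lies in 495.8–611.1, so I_lo=201, I_hi=300, C_lo=495.8, C_hi=611.1.
(300−201)/(611.1−495.8) × (604.8−495.8) + 201 = 99/115.3 × 109.0 + 201 ≈ 294.59 → 295.
NO₂: 742 lies in 598–953, so I_lo=101, I_hi=150, C_lo=598, C_hi=953.
(150−101)/(953−598) × (742−598) + 101 = 49/355 × 144 + 101 ≈ 120.88 → 121.
SO₂: row 76–185 (AQI 101–150). (150−101)·(80−76)/(185−76) + 101 = 49·4/109 + 101 ≈ 102.80 → 103.
O₃: 0.18342 ∈ [0.14424, 0.19378] ↔ index [301, 500].
301 + (0.18342−0.14424)·(500−301)/(0.19378−0.14424) = 301 + 0.03918·199/0.04954 ≈ 458.38, so AQI = 458.
Sub-indices: PM10→295, NO₂→121, SO₂→103, O₃→458. Ranked high→low: 458, 295, 121, 103. Second-highest sub-index = 295.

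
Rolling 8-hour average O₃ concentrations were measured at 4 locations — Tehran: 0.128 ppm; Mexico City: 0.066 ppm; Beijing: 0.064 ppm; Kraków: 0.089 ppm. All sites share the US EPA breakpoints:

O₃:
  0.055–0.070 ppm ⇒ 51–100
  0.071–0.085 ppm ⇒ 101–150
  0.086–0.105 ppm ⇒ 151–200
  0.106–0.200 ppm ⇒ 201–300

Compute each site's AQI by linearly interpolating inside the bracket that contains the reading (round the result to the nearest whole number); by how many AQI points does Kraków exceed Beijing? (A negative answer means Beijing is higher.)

Tehran: 0.128 lies in 0.106–0.200, so I_lo=201, I_hi=300, C_lo=0.106, C_hi=0.200.
(300−201)/(0.200−0.106) × (0.128−0.106) + 201 = 99/0.094 × 0.022 + 201 ≈ 224.17 → 224.
Mexico City: 0.066 ∈ [0.055, 0.070] ↔ index [51, 100].
51 + (0.066−0.055)·(100−51)/(0.070−0.055) = 51 + 0.011·49/0.015 ≈ 86.93, so AQI = 87.
Beijing: row 0.055–0.070 (AQI 51–100). (100−51)·(0.064−0.055)/(0.070−0.055) + 51 = 49·0.009/0.015 + 51 ≈ 80.40 → 80.
Kraków: 0.089 ∈ [0.086, 0.105] ↔ index [151, 200].
151 + (0.089−0.086)·(200−151)/(0.105−0.086) = 151 + 0.003·49/0.019 ≈ 158.74, so AQI = 159.
AQIs: Tehran=224, Mexico City=87, Beijing=80, Kraków=159. Kraków (159) − Beijing (80) = 79.

79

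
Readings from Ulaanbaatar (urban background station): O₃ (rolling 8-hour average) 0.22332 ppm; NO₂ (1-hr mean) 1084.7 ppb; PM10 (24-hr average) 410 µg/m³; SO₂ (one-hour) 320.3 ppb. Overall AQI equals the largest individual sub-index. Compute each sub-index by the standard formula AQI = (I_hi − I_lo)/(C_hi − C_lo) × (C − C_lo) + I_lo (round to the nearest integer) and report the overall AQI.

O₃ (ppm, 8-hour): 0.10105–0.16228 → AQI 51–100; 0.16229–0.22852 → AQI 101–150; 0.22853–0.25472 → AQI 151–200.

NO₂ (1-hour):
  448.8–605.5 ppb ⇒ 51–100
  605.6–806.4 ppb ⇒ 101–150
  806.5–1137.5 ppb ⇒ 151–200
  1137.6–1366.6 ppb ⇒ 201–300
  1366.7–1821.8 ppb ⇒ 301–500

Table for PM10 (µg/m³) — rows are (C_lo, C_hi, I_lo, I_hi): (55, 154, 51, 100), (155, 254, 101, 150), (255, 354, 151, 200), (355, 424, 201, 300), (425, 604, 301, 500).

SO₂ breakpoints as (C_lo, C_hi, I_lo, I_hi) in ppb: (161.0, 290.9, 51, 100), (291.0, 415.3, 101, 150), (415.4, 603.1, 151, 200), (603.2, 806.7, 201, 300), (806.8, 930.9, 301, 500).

280

O₃: 0.22332 lies in 0.16229–0.22852, so I_lo=101, I_hi=150, C_lo=0.16229, C_hi=0.22852.
(150−101)/(0.22852−0.16229) × (0.22332−0.16229) + 101 = 49/0.06623 × 0.06103 + 101 ≈ 146.15 → 146.
NO₂: row 806.5–1137.5 (AQI 151–200). (200−151)·(1084.7−806.5)/(1137.5−806.5) + 151 = 49·278.2/331.0 + 151 ≈ 192.18 → 192.
PM10: row 355–424 (AQI 201–300). (300−201)·(410−355)/(424−355) + 201 = 99·55/69 + 201 ≈ 279.91 → 280.
SO₂ 320.3: bracket 291.0–415.3 → index 101–150; slope 49/124.3, offset 29.3.
AQI = 101 + 49/124.3·29.3 ≈ 112.55 ⇒ 113.
Sub-indices: O₃→146, NO₂→192, PM10→280, SO₂→113. Overall AQI = max = 280; dominant pollutant is PM10.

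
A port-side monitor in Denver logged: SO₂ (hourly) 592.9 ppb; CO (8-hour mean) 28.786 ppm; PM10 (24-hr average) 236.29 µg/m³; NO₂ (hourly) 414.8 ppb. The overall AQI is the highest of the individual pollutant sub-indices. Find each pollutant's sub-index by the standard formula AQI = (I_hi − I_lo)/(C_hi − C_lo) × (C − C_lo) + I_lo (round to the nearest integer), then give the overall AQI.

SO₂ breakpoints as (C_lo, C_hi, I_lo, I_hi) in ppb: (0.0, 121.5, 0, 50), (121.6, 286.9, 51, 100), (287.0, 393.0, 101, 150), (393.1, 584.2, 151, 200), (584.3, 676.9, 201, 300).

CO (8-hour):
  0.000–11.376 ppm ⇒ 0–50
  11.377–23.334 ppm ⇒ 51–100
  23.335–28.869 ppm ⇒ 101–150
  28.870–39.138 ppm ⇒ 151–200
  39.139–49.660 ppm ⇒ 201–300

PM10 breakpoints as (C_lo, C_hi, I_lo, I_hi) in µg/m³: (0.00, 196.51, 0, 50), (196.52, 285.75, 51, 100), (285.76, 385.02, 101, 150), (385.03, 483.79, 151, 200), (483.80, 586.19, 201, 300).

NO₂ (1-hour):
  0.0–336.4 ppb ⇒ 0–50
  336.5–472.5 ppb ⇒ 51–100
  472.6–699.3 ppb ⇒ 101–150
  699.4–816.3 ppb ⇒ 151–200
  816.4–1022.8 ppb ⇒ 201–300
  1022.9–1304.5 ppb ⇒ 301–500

210

SO₂: 592.9 lies in 584.3–676.9, so I_lo=201, I_hi=300, C_lo=584.3, C_hi=676.9.
(300−201)/(676.9−584.3) × (592.9−584.3) + 201 = 99/92.6 × 8.6 + 201 ≈ 210.19 → 210.
CO: 28.786 lies in 23.335–28.869, so I_lo=101, I_hi=150, C_lo=23.335, C_hi=28.869.
(150−101)/(28.869−23.335) × (28.786−23.335) + 101 = 49/5.534 × 5.451 + 101 ≈ 149.27 → 149.
PM10: 236.29 lies in 196.52–285.75, so I_lo=51, I_hi=100, C_lo=196.52, C_hi=285.75.
(100−51)/(285.75−196.52) × (236.29−196.52) + 51 = 49/89.23 × 39.77 + 51 ≈ 72.84 → 73.
NO₂ 414.8: bracket 336.5–472.5 → index 51–100; slope 49/136.0, offset 78.3.
AQI = 51 + 49/136.0·78.3 ≈ 79.21 ⇒ 79.
Sub-indices: SO₂→210, CO→149, PM10→73, NO₂→79. Overall AQI = max = 210; dominant pollutant is SO₂.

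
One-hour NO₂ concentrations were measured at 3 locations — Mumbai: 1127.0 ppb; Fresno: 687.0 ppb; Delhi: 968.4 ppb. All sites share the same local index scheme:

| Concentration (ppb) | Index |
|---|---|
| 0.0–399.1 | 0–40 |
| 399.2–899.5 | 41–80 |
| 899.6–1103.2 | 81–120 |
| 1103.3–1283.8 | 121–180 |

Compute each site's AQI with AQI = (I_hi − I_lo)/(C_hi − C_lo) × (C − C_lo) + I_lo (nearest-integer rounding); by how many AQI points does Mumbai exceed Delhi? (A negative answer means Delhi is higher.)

35

Mumbai: row 1103.3–1283.8 (AQI 121–180). (180−121)·(1127.0−1103.3)/(1283.8−1103.3) + 121 = 59·23.7/180.5 + 121 ≈ 128.75 → 129.
Fresno: row 399.2–899.5 (AQI 41–80). (80−41)·(687.0−399.2)/(899.5−399.2) + 41 = 39·287.8/500.3 + 41 ≈ 63.43 → 63.
Delhi: 968.4 lies in 899.6–1103.2, so I_lo=81, I_hi=120, C_lo=899.6, C_hi=1103.2.
(120−81)/(1103.2−899.6) × (968.4−899.6) + 81 = 39/203.6 × 68.8 + 81 ≈ 94.18 → 94.
AQIs: Mumbai=129, Fresno=63, Delhi=94. Mumbai (129) − Delhi (94) = 35.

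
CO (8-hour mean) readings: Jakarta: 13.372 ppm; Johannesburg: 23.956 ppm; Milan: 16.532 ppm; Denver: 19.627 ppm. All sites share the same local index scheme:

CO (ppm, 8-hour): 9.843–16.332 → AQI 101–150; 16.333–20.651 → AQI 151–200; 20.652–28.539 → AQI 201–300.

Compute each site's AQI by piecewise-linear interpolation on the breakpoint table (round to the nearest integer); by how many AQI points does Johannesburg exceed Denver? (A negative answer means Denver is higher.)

Jakarta: 13.372 lies in 9.843–16.332, so I_lo=101, I_hi=150, C_lo=9.843, C_hi=16.332.
(150−101)/(16.332−9.843) × (13.372−9.843) + 101 = 49/6.489 × 3.529 + 101 ≈ 127.65 → 128.
Johannesburg: row 20.652–28.539 (AQI 201–300). (300−201)·(23.956−20.652)/(28.539−20.652) + 201 = 99·3.304/7.887 + 201 ≈ 242.47 → 242.
Milan: row 16.333–20.651 (AQI 151–200). (200−151)·(16.532−16.333)/(20.651−16.333) + 151 = 49·0.199/4.318 + 151 ≈ 153.26 → 153.
Denver: 19.627 ∈ [16.333, 20.651] ↔ index [151, 200].
151 + (19.627−16.333)·(200−151)/(20.651−16.333) = 151 + 3.294·49/4.318 ≈ 188.38, so AQI = 188.
AQIs: Jakarta=128, Johannesburg=242, Milan=153, Denver=188. Johannesburg (242) − Denver (188) = 54.

54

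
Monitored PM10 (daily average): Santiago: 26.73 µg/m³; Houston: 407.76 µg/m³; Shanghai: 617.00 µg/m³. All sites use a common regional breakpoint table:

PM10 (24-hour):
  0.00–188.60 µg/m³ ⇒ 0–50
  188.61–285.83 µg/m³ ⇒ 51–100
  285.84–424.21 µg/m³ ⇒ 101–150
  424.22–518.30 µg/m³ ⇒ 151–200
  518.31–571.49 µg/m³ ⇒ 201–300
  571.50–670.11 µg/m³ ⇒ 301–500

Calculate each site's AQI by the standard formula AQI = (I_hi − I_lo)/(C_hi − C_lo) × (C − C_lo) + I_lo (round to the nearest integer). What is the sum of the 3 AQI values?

544

Santiago 26.73: bracket 0.00–188.60 → index 0–50; slope 50/188.60, offset 26.73.
AQI = 0 + 50/188.60·26.73 ≈ 7.09 ⇒ 7.
Houston: row 285.84–424.21 (AQI 101–150). (150−101)·(407.76−285.84)/(424.21−285.84) + 101 = 49·121.92/138.37 + 101 ≈ 144.17 → 144.
Shanghai 617.00: bracket 571.50–670.11 → index 301–500; slope 199/98.61, offset 45.50.
AQI = 301 + 199/98.61·45.50 ≈ 392.82 ⇒ 393.
AQIs: Santiago=7, Houston=144, Shanghai=393. Sum = 7 + 144 + 393 = 544.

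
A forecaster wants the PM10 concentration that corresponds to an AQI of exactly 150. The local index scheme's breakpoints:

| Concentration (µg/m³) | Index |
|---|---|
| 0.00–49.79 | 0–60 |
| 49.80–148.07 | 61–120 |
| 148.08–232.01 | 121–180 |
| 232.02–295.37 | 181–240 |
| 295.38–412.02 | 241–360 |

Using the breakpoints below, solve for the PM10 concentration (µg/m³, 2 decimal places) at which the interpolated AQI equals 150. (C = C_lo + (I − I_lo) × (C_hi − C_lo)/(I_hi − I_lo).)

AQI 150 lies in the 121–180 band, which corresponds to 148.08–232.01 µg/m³.
C = 148.08 + (150−121)×(232.01−148.08)/(180−121) = 148.08 + 29×83.93/59 ≈ 189.3337 µg/m³ → 189.33 µg/m³ to 2 dp.

189.33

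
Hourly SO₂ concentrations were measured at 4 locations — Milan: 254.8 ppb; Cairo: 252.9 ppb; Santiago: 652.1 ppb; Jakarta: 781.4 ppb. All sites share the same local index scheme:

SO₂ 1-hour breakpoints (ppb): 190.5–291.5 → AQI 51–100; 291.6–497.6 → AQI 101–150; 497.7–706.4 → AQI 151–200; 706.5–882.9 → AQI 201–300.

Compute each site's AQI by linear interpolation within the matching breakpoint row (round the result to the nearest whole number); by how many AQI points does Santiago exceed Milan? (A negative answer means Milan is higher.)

105

Milan: row 190.5–291.5 (AQI 51–100). (100−51)·(254.8−190.5)/(291.5−190.5) + 51 = 49·64.3/101.0 + 51 ≈ 82.20 → 82.
Cairo: 252.9 ∈ [190.5, 291.5] ↔ index [51, 100].
51 + (252.9−190.5)·(100−51)/(291.5−190.5) = 51 + 62.4·49/101.0 ≈ 81.27, so AQI = 81.
Santiago: row 497.7–706.4 (AQI 151–200). (200−151)·(652.1−497.7)/(706.4−497.7) + 151 = 49·154.4/208.7 + 151 ≈ 187.25 → 187.
Jakarta: 781.4 lies in 706.5–882.9, so I_lo=201, I_hi=300, C_lo=706.5, C_hi=882.9.
(300−201)/(882.9−706.5) × (781.4−706.5) + 201 = 99/176.4 × 74.9 + 201 ≈ 243.04 → 243.
AQIs: Milan=82, Cairo=81, Santiago=187, Jakarta=243. Santiago (187) − Milan (82) = 105.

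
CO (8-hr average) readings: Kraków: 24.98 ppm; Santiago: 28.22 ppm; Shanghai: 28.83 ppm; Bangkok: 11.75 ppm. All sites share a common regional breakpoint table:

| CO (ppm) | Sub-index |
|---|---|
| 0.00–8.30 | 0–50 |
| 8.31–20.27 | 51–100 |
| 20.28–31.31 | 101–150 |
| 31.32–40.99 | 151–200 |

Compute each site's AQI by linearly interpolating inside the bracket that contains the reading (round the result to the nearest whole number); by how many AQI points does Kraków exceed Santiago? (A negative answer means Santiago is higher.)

-14

Kraków 24.98: bracket 20.28–31.31 → index 101–150; slope 49/11.03, offset 4.70.
AQI = 101 + 49/11.03·4.70 ≈ 121.88 ⇒ 122.
Santiago: 28.22 lies in 20.28–31.31, so I_lo=101, I_hi=150, C_lo=20.28, C_hi=31.31.
(150−101)/(31.31−20.28) × (28.22−20.28) + 101 = 49/11.03 × 7.94 + 101 ≈ 136.27 → 136.
Shanghai 28.83: bracket 20.28–31.31 → index 101–150; slope 49/11.03, offset 8.55.
AQI = 101 + 49/11.03·8.55 ≈ 138.98 ⇒ 139.
Bangkok: 11.75 ∈ [8.31, 20.27] ↔ index [51, 100].
51 + (11.75−8.31)·(100−51)/(20.27−8.31) = 51 + 3.44·49/11.96 ≈ 65.09, so AQI = 65.
AQIs: Kraków=122, Santiago=136, Shanghai=139, Bangkok=65. Kraków (122) − Santiago (136) = -14.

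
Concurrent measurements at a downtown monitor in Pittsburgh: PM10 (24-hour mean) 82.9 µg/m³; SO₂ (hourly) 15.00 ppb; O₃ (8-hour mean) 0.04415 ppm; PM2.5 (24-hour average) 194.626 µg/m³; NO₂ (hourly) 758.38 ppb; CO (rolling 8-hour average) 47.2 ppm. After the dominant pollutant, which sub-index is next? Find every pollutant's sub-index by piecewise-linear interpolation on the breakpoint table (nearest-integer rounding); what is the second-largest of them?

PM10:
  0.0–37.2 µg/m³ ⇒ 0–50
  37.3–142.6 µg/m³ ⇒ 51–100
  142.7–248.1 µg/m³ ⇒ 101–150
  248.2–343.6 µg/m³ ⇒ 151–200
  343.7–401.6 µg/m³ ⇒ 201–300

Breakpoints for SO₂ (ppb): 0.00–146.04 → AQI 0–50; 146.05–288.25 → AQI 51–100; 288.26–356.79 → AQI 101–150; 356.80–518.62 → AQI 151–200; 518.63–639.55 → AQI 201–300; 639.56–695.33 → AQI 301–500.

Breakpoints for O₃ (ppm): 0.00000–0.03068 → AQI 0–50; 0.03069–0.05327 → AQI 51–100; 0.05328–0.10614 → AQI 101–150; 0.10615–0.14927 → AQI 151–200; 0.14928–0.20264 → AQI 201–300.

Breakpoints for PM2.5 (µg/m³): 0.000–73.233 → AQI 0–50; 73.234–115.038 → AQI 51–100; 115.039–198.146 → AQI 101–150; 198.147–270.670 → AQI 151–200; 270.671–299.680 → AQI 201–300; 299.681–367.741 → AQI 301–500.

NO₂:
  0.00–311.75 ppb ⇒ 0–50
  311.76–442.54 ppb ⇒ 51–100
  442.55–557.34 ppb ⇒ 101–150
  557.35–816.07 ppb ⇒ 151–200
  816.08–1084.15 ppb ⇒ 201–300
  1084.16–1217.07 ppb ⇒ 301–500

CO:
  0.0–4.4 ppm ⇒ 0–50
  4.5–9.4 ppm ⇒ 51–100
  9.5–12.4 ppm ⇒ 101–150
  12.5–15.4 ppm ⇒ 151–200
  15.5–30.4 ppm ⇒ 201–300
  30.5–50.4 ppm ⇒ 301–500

189

PM10: 82.9 ∈ [37.3, 142.6] ↔ index [51, 100].
51 + (82.9−37.3)·(100−51)/(142.6−37.3) = 51 + 45.6·49/105.3 ≈ 72.22, so AQI = 72.
SO₂: row 0.00–146.04 (AQI 0–50). (50−0)·(15.00−0.00)/(146.04−0.00) + 0 = 50·15.00/146.04 + 0 ≈ 5.14 → 5.
O₃: 0.04415 ∈ [0.03069, 0.05327] ↔ index [51, 100].
51 + (0.04415−0.03069)·(100−51)/(0.05327−0.03069) = 51 + 0.01346·49/0.02258 ≈ 80.21, so AQI = 80.
PM2.5: 194.626 ∈ [115.039, 198.146] ↔ index [101, 150].
101 + (194.626−115.039)·(150−101)/(198.146−115.039) = 101 + 79.587·49/83.107 ≈ 147.92, so AQI = 148.
NO₂: 758.38 lies in 557.35–816.07, so I_lo=151, I_hi=200, C_lo=557.35, C_hi=816.07.
(200−151)/(816.07−557.35) × (758.38−557.35) + 151 = 49/258.72 × 201.03 + 151 ≈ 189.07 → 189.
CO: 47.2 ∈ [30.5, 50.4] ↔ index [301, 500].
301 + (47.2−30.5)·(500−301)/(50.4−30.5) = 301 + 16.7·199/19.9 ≈ 468.00, so AQI = 468.
Sub-indices: PM10→72, SO₂→5, O₃→80, PM2.5→148, NO₂→189, CO→468. Ranked high→low: 468, 189, 148, 80, 72, 5. Second-highest sub-index = 189.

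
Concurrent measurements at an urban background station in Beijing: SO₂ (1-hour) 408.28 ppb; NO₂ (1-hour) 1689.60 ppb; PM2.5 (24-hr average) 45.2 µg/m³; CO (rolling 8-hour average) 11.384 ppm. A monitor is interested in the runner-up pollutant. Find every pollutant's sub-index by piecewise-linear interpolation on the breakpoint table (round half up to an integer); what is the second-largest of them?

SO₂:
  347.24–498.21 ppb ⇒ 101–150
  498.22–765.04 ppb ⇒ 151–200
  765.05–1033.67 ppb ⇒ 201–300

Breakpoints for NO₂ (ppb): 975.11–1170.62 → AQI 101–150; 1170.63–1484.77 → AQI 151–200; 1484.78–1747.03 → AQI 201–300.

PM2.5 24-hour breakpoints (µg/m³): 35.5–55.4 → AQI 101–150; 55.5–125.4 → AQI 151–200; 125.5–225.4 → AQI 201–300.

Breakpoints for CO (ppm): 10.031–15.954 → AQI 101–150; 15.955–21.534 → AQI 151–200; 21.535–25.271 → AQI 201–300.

SO₂: 408.28 ∈ [347.24, 498.21] ↔ index [101, 150].
101 + (408.28−347.24)·(150−101)/(498.21−347.24) = 101 + 61.04·49/150.97 ≈ 120.81, so AQI = 121.
NO₂: 1689.60 lies in 1484.78–1747.03, so I_lo=201, I_hi=300, C_lo=1484.78, C_hi=1747.03.
(300−201)/(1747.03−1484.78) × (1689.60−1484.78) + 201 = 99/262.25 × 204.82 + 201 ≈ 278.32 → 278.
PM2.5: row 35.5–55.4 (AQI 101–150). (150−101)·(45.2−35.5)/(55.4−35.5) + 101 = 49·9.7/19.9 + 101 ≈ 124.88 → 125.
CO: row 10.031–15.954 (AQI 101–150). (150−101)·(11.384−10.031)/(15.954−10.031) + 101 = 49·1.353/5.923 + 101 ≈ 112.19 → 112.
Sub-indices: SO₂→121, NO₂→278, PM2.5→125, CO→112. Ranked high→low: 278, 125, 121, 112. Second-highest sub-index = 125.

125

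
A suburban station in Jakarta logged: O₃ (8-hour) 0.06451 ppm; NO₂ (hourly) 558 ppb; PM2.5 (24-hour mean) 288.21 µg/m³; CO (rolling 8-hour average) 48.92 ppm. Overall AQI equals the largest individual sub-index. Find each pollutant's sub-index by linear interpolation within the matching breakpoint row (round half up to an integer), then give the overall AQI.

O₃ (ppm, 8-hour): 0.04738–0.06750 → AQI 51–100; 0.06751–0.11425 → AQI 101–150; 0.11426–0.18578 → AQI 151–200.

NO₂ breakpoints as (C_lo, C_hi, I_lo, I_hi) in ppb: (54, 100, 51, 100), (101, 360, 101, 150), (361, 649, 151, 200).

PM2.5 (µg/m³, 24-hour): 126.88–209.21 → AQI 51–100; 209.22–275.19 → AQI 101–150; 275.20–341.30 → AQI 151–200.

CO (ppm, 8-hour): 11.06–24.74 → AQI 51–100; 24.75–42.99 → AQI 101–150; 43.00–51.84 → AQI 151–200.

O₃: 0.06451 lies in 0.04738–0.06750, so I_lo=51, I_hi=100, C_lo=0.04738, C_hi=0.06750.
(100−51)/(0.06750−0.04738) × (0.06451−0.04738) + 51 = 49/0.02012 × 0.01713 + 51 ≈ 92.72 → 93.
NO₂: 558 lies in 361–649, so I_lo=151, I_hi=200, C_lo=361, C_hi=649.
(200−151)/(649−361) × (558−361) + 151 = 49/288 × 197 + 151 ≈ 184.52 → 185.
PM2.5: 288.21 lies in 275.20–341.30, so I_lo=151, I_hi=200, C_lo=275.20, C_hi=341.30.
(200−151)/(341.30−275.20) × (288.21−275.20) + 151 = 49/66.10 × 13.01 + 151 ≈ 160.64 → 161.
CO: 48.92 lies in 43.00–51.84, so I_lo=151, I_hi=200, C_lo=43.00, C_hi=51.84.
(200−151)/(51.84−43.00) × (48.92−43.00) + 151 = 49/8.84 × 5.92 + 151 ≈ 183.81 → 184.
Sub-indices: O₃→93, NO₂→185, PM2.5→161, CO→184. Overall AQI = max = 185; dominant pollutant is NO₂.
AQI 185: Unhealthy.

185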